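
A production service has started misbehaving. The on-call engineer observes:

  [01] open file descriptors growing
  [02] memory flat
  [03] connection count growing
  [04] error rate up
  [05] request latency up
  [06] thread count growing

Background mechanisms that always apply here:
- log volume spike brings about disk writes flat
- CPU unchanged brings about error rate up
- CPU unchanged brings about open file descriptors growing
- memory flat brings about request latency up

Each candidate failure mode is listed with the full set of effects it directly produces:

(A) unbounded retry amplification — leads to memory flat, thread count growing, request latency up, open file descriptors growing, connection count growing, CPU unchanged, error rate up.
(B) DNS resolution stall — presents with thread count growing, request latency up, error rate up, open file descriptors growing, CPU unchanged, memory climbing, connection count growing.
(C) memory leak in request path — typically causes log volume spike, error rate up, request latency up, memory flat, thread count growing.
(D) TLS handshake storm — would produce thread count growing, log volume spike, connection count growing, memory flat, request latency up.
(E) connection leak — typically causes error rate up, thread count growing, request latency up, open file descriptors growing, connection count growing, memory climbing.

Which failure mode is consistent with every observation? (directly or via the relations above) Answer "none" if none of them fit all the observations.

A

For each candidate, compare predicted effects to what was observed:
(A) unbounded retry amplification — open file descriptors growing yes; memory flat yes; connection count growing yes; error rate up yes; request latency up yes; thread count growing yes
(B) DNS resolution stall — fails on memory flat (predicts memory climbing, not memory flat)
(C) memory leak in request path — open file descriptors growing NO; memory flat yes; connection count growing NO; error rate up yes; request latency up yes; thread count growing yes
(D) TLS handshake storm — open file descriptors growing NO; memory flat yes; connection count growing yes; error rate up NO; request latency up yes; thread count growing yes
(E) connection leak — open file descriptors growing yes; memory flat NO; connection count growing yes; error rate up yes; request latency up yes; thread count growing yes
(A) alone accounts for all the evidence.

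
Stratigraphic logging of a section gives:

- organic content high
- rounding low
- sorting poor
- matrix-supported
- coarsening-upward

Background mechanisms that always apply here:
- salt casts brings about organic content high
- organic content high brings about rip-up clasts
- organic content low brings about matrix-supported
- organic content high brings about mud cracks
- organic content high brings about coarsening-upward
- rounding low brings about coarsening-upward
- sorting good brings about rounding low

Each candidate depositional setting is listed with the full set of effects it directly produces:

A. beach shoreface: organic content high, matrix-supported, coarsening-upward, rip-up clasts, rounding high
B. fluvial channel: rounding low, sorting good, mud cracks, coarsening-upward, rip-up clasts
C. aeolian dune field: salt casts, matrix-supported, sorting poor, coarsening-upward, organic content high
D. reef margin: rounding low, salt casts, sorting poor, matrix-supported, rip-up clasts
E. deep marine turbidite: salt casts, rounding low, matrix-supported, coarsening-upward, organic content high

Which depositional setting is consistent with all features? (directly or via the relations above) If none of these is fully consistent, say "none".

D

Per-candidate check:
(A) beach shoreface — fails on rounding low, sorting poor (predicts rounding high, not rounding low)
(B) fluvial channel — fails on organic content high, sorting poor, matrix-supported (predicts sorting good, not sorting poor)
(C) aeolian dune field — does not account for rounding low
(D) reef margin — accounts for every observation (organic content high through salt casts → organic content high)
(E) deep marine turbidite — organic content high yes; rounding low yes; sorting poor NO; matrix-supported yes; coarsening-upward yes
(D) is the only candidate with no mismatches.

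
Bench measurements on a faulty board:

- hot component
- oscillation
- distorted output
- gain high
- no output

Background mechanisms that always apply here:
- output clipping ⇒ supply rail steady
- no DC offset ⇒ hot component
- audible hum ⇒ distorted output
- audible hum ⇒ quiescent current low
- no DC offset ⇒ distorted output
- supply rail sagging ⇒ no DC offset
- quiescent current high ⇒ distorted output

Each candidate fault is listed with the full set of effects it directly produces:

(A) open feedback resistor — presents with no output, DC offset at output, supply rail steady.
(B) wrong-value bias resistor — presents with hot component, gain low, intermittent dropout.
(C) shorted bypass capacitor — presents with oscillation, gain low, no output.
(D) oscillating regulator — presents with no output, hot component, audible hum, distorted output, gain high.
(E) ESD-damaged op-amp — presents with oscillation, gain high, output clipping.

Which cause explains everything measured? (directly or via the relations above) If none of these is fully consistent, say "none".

Per-candidate check:
(A) open feedback resistor — hot component NO; oscillation NO; distorted output NO; gain high NO; no output yes
(B) wrong-value bias resistor — hot component yes; oscillation NO; distorted output NO; gain high NO; no output NO
(C) shorted bypass capacitor — fails on hot component, distorted output, gain high (predicts gain low, not gain high)
(D) oscillating regulator — hot component yes; oscillation NO; distorted output yes; gain high yes; no output yes
(E) ESD-damaged op-amp — hot component NO; oscillation yes; distorted output NO; gain high yes; no output NO
No candidate is consistent with all observations.

none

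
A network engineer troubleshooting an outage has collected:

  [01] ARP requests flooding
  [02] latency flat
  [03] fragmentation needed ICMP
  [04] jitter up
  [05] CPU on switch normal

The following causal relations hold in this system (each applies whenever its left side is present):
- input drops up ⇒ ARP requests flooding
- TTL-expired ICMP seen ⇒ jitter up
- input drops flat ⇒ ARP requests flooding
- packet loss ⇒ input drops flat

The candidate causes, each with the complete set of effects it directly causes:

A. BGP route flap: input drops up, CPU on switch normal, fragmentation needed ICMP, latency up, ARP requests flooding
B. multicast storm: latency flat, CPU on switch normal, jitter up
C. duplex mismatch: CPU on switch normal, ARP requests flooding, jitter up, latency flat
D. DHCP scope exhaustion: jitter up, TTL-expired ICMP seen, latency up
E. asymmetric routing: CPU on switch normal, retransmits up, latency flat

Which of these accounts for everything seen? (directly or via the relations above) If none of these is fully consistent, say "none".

For each candidate, compare predicted effects to what was observed:
(A) BGP route flap — fails on latency flat, jitter up (predicts latency up, not latency flat)
(B) multicast storm — does not account for ARP requests flooding, fragmentation needed ICMP
(C) duplex mismatch — does not account for fragmentation needed ICMP
(D) DHCP scope exhaustion — fails on ARP requests flooding, latency flat, fragmentation needed ICMP, CPU on switch normal (predicts latency up, not latency flat)
(E) asymmetric routing — does not account for ARP requests flooding, fragmentation needed ICMP, jitter up
None of the listed candidates fits everything.

none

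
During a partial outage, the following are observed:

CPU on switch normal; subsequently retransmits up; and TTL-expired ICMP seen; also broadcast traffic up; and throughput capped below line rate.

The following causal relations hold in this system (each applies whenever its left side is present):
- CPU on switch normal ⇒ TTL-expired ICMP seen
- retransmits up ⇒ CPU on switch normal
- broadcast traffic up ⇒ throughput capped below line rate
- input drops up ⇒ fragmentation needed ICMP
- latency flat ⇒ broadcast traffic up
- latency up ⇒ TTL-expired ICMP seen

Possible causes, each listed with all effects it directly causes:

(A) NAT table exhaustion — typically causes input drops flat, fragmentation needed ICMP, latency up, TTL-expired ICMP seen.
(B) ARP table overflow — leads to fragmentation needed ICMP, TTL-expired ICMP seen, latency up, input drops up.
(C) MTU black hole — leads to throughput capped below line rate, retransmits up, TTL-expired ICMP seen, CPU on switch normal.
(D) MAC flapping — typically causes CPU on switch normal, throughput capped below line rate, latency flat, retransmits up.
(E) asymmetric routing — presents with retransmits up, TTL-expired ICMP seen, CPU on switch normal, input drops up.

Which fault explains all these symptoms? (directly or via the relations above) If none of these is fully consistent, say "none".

D

Per-candidate check:
(A) NAT table exhaustion — CPU on switch normal ✗; retransmits up ✗; TTL-expired ICMP seen ✓; broadcast traffic up ✗; throughput capped below line rate ✗
(B) ARP table overflow — does not account for CPU on switch normal, retransmits up, broadcast traffic up, throughput capped below line rate
(C) MTU black hole — does not account for broadcast traffic up
(D) MAC flapping — CPU on switch normal ✓; retransmits up ✓; TTL-expired ICMP seen ✓ (by CPU on switch normal → TTL-expired ICMP seen); broadcast traffic up ✓ (by latency flat → broadcast traffic up); throughput capped below line rate ✓
(E) asymmetric routing — CPU on switch normal ✓; retransmits up ✓; TTL-expired ICMP seen ✓; broadcast traffic up ✗; throughput capped below line rate ✗
(D) is the only candidate with no mismatches.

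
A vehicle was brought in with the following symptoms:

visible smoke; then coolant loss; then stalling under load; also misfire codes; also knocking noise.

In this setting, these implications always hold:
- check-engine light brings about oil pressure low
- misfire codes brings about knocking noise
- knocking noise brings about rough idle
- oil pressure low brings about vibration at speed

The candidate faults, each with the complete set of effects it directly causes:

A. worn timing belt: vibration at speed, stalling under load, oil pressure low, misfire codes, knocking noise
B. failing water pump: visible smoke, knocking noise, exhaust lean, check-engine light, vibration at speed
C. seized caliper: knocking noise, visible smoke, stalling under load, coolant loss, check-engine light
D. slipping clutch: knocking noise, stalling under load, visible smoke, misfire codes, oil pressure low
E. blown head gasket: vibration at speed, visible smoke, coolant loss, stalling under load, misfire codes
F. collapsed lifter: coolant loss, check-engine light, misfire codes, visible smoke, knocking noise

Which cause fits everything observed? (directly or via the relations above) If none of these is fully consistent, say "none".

E

Per-candidate check:
(A) worn timing belt — visible smoke ✗; coolant loss ✗; stalling under load ✓; misfire codes ✓; knocking noise ✓
(B) failing water pump — visible smoke ✓; coolant loss ✗; stalling under load ✗; misfire codes ✗; knocking noise ✓
(C) seized caliper — does not account for misfire codes
(D) slipping clutch — does not account for coolant loss
(E) blown head gasket — accounts for every observation (knocking noise through misfire codes → knocking noise)
(F) collapsed lifter — visible smoke ✓; coolant loss ✓; stalling under load ✗; misfire codes ✓; knocking noise ✓
(E) alone accounts for all the evidence.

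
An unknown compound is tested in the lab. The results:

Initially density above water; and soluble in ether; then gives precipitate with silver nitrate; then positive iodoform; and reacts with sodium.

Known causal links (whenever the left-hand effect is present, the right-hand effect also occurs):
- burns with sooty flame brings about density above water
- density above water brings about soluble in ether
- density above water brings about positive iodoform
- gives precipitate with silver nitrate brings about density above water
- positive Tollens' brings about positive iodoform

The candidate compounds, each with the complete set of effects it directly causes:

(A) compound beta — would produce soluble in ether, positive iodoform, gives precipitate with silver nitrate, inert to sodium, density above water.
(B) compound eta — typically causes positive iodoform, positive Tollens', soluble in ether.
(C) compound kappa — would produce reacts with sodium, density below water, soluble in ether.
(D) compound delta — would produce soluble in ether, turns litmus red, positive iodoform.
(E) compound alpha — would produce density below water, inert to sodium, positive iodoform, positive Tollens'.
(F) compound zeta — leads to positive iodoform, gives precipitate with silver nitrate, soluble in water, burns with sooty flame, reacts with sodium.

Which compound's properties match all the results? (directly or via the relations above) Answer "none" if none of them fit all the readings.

For each candidate, compare predicted effects to what was observed:
(A) compound beta — density above water yes; soluble in ether yes; gives precipitate with silver nitrate yes; positive iodoform yes; reacts with sodium NO
(B) compound eta — does not account for density above water, gives precipitate with silver nitrate, reacts with sodium
(C) compound kappa — density above water NO; soluble in ether yes; gives precipitate with silver nitrate NO; positive iodoform NO; reacts with sodium yes
(D) compound delta — density above water NO; soluble in ether yes; gives precipitate with silver nitrate NO; positive iodoform yes; reacts with sodium NO
(E) compound alpha — density above water NO; soluble in ether NO; gives precipitate with silver nitrate NO; positive iodoform yes; reacts with sodium NO
(F) compound zeta — density above water yes (via gives precipitate with silver nitrate → density above water); soluble in ether yes (via gives precipitate with silver nitrate → density above water → soluble in ether); gives precipitate with silver nitrate yes; positive iodoform yes; reacts with sodium yes
(F) alone accounts for all the evidence.

F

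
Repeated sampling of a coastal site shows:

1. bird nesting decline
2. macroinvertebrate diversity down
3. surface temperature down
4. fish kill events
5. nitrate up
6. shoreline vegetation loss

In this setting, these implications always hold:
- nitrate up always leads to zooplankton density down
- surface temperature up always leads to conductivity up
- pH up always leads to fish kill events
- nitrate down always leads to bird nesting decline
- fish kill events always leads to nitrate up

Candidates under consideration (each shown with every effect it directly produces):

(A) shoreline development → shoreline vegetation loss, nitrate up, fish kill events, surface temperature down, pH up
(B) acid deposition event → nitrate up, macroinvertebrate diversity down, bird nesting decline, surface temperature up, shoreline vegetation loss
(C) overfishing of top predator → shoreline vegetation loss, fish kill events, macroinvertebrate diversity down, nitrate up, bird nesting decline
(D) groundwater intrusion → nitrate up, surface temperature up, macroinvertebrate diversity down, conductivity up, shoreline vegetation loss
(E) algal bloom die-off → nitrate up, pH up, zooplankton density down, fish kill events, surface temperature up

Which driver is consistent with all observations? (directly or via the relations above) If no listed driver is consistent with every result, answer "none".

Per-candidate check:
(A) shoreline development — bird nesting decline ✗; macroinvertebrate diversity down ✗; surface temperature down ✓; fish kill events ✓; nitrate up ✓; shoreline vegetation loss ✓
(B) acid deposition event — fails on surface temperature down, fish kill events (predicts surface temperature up, not surface temperature down)
(C) overfishing of top predator — does not account for surface temperature down
(D) groundwater intrusion — bird nesting decline ✗; macroinvertebrate diversity down ✓; surface temperature down ✗; fish kill events ✗; nitrate up ✓; shoreline vegetation loss ✓
(E) algal bloom die-off — bird nesting decline ✗; macroinvertebrate diversity down ✗; surface temperature down ✗; fish kill events ✓; nitrate up ✓; shoreline vegetation loss ✗
No candidate is consistent with all observations.

none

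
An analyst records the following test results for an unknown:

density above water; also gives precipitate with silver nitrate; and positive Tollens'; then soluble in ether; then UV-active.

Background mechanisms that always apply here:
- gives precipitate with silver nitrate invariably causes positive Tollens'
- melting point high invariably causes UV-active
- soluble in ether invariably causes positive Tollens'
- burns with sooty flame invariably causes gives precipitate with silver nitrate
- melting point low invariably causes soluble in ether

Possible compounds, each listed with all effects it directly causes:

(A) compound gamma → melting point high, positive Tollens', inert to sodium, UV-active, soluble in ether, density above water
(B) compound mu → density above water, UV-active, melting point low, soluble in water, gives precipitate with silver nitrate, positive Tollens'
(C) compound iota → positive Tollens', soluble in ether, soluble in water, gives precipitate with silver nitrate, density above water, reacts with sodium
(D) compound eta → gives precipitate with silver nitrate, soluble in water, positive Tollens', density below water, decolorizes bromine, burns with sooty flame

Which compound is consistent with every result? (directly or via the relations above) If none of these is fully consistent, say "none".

B

Checking each candidate against the observations:
(A) compound gamma — does not account for gives precipitate with silver nitrate
(B) compound mu — density above water ✓; gives precipitate with silver nitrate ✓; positive Tollens' ✓; soluble in ether ✓ (via melting point low → soluble in ether); UV-active ✓
(C) compound iota — does not account for UV-active
(D) compound eta — fails on density above water, soluble in ether, UV-active (predicts density below water, not density above water)
(B) alone accounts for all the evidence.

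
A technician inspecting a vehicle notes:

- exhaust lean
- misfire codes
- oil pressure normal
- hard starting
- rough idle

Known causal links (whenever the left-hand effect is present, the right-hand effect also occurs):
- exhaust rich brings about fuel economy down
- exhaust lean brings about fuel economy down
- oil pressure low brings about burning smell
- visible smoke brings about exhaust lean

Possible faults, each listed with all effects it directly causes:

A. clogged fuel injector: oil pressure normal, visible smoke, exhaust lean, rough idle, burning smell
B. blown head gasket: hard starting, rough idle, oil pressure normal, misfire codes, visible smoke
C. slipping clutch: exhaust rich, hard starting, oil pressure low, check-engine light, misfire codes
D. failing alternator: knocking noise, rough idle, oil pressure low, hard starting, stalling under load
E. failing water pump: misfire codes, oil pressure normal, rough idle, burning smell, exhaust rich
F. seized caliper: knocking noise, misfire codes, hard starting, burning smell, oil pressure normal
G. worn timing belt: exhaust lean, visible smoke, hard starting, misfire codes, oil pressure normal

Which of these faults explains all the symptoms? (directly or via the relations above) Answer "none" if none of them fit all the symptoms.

Per-candidate check:
(A) clogged fuel injector — exhaust lean ✓; misfire codes ✗; oil pressure normal ✓; hard starting ✗; rough idle ✓
(B) blown head gasket — accounts for every observation (exhaust lean by visible smoke → exhaust lean)
(C) slipping clutch — exhaust lean ✗; misfire codes ✓; oil pressure normal ✗; hard starting ✓; rough idle ✗
(D) failing alternator — fails on exhaust lean, misfire codes, oil pressure normal (predicts oil pressure low, not oil pressure normal)
(E) failing water pump — fails on exhaust lean, hard starting (predicts exhaust rich, not exhaust lean)
(F) seized caliper — exhaust lean ✗; misfire codes ✓; oil pressure normal ✓; hard starting ✓; rough idle ✗
(G) worn timing belt — exhaust lean ✓; misfire codes ✓; oil pressure normal ✓; hard starting ✓; rough idle ✗
Only (B) is consistent with every observation.

B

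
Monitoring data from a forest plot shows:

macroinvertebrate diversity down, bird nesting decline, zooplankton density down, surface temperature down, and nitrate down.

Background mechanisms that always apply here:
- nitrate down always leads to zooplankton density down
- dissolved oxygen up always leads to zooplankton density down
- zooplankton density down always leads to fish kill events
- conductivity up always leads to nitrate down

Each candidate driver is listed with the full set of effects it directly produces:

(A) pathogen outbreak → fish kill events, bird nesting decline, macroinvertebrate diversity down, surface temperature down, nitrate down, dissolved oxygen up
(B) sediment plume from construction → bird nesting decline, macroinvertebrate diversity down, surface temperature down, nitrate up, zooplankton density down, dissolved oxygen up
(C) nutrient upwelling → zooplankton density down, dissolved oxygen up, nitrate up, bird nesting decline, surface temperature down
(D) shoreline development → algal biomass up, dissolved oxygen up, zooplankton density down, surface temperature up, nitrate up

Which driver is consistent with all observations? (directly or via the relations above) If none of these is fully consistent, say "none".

A

Checking each candidate against the observations:
(A) pathogen outbreak — macroinvertebrate diversity down match; bird nesting decline match; zooplankton density down match (via nitrate down → zooplankton density down); surface temperature down match; nitrate down match
(B) sediment plume from construction — macroinvertebrate diversity down match; bird nesting decline match; zooplankton density down match; surface temperature down match; nitrate down miss
(C) nutrient upwelling — fails on macroinvertebrate diversity down, nitrate down (predicts nitrate up, not nitrate down)
(D) shoreline development — macroinvertebrate diversity down miss; bird nesting decline miss; zooplankton density down match; surface temperature down miss; nitrate down miss
Only (A) is consistent with every observation.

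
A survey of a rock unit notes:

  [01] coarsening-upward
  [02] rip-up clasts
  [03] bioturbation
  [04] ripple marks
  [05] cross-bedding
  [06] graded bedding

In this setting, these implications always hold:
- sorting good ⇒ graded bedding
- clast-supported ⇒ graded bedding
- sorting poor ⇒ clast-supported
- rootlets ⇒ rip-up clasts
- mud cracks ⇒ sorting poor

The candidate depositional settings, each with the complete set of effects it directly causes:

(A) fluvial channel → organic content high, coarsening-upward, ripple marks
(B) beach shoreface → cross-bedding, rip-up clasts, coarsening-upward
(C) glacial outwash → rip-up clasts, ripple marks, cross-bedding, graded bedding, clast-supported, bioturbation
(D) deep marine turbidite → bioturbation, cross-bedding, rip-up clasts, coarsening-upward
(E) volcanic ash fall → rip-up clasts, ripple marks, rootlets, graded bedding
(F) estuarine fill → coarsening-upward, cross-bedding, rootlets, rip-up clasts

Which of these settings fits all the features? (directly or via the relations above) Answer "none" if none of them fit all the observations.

Per-candidate check:
(A) fluvial channel — does not account for rip-up clasts, bioturbation, cross-bedding, graded bedding
(B) beach shoreface — does not account for bioturbation, ripple marks, graded bedding
(C) glacial outwash — coarsening-upward -; rip-up clasts +; bioturbation +; ripple marks +; cross-bedding +; graded bedding +
(D) deep marine turbidite — does not account for ripple marks, graded bedding
(E) volcanic ash fall — coarsening-upward -; rip-up clasts +; bioturbation -; ripple marks +; cross-bedding -; graded bedding +
(F) estuarine fill — coarsening-upward +; rip-up clasts +; bioturbation -; ripple marks -; cross-bedding +; graded bedding -
None of the listed candidates fits everything.

none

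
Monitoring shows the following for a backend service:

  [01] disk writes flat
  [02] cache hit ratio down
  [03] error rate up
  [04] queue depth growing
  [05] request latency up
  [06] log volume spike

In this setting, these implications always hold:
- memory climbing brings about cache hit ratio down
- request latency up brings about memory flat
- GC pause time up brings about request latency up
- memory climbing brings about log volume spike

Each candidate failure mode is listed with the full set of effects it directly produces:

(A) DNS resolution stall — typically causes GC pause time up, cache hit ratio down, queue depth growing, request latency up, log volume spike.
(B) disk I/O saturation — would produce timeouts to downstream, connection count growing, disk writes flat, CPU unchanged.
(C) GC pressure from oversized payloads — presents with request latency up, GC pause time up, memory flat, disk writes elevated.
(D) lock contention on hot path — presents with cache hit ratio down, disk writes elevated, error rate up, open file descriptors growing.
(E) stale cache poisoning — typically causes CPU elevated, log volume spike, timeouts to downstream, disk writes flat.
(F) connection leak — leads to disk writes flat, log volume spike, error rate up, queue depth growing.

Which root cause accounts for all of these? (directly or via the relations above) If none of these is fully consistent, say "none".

none

Per-candidate check:
(A) DNS resolution stall — does not account for disk writes flat, error rate up
(B) disk I/O saturation — does not account for cache hit ratio down, error rate up, queue depth growing, request latency up, log volume spike
(C) GC pressure from oversized payloads — disk writes flat ✗; cache hit ratio down ✗; error rate up ✗; queue depth growing ✗; request latency up ✓; log volume spike ✗
(D) lock contention on hot path — fails on disk writes flat, queue depth growing, request latency up, log volume spike (predicts disk writes elevated, not disk writes flat)
(E) stale cache poisoning — does not account for cache hit ratio down, error rate up, queue depth growing, request latency up
(F) connection leak — does not account for cache hit ratio down, request latency up
No candidate is consistent with all observations.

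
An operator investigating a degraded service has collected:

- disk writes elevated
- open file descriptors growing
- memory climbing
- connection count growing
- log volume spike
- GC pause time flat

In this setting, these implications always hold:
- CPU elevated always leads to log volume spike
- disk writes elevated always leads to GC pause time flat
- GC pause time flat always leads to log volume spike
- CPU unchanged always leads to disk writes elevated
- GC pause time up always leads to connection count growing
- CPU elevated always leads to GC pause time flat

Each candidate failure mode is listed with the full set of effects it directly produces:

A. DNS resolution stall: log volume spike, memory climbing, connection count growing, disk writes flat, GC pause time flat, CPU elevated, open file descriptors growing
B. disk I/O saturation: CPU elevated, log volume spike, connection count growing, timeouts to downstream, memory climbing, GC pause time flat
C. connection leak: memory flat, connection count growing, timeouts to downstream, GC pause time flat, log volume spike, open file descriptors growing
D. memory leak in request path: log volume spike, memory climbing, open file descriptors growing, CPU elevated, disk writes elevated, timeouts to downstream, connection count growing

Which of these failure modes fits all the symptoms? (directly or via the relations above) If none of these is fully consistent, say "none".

Testing each hypothesis:
(A) DNS resolution stall — fails on disk writes elevated (predicts disk writes flat, not disk writes elevated)
(B) disk I/O saturation — disk writes elevated ✗; open file descriptors growing ✗; memory climbing ✓; connection count growing ✓; log volume spike ✓; GC pause time flat ✓
(C) connection leak — fails on disk writes elevated, memory climbing (predicts memory flat, not memory climbing)
(D) memory leak in request path — disk writes elevated ✓; open file descriptors growing ✓; memory climbing ✓; connection count growing ✓; log volume spike ✓; GC pause time flat ✓ (through disk writes elevated → GC pause time flat)
(D) alone accounts for all the evidence.

D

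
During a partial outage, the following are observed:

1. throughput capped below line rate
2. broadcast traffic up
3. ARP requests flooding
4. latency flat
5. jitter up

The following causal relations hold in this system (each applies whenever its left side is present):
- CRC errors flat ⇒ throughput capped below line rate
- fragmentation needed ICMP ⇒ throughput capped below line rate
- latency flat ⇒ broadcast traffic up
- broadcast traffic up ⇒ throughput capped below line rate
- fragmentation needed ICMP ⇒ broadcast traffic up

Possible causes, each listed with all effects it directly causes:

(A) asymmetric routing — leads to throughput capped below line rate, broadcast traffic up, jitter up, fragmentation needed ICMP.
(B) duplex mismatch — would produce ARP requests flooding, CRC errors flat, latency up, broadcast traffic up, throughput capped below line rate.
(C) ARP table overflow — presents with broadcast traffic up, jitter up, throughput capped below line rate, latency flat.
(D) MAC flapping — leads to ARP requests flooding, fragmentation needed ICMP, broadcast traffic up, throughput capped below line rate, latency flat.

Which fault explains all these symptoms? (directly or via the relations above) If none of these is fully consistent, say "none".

For each candidate, compare predicted effects to what was observed:
(A) asymmetric routing — throughput capped below line rate yes; broadcast traffic up yes; ARP requests flooding NO; latency flat NO; jitter up yes
(B) duplex mismatch — fails on latency flat, jitter up (predicts latency up, not latency flat)
(C) ARP table overflow — throughput capped below line rate yes; broadcast traffic up yes; ARP requests flooding NO; latency flat yes; jitter up yes
(D) MAC flapping — throughput capped below line rate yes; broadcast traffic up yes; ARP requests flooding yes; latency flat yes; jitter up NO
No candidate is consistent with all observations.

none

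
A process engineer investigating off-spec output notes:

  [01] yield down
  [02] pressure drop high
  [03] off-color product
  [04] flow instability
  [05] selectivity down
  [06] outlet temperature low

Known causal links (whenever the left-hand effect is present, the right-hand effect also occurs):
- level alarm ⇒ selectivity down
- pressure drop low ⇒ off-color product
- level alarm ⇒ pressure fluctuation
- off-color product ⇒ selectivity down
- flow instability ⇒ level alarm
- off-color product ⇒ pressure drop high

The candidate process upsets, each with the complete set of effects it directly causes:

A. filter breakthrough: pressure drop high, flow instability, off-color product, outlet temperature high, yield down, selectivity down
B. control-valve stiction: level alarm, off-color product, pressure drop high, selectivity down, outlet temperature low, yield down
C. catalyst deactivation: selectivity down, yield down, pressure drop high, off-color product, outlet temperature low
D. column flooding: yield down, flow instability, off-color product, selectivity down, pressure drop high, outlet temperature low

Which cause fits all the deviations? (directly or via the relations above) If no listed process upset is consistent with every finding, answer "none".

Checking each candidate against the observations:
(A) filter breakthrough — fails on outlet temperature low (predicts outlet temperature high, not outlet temperature low)
(B) control-valve stiction — does not account for flow instability
(C) catalyst deactivation — does not account for flow instability
(D) column flooding — accounts for every observation
(D) alone accounts for all the evidence.

D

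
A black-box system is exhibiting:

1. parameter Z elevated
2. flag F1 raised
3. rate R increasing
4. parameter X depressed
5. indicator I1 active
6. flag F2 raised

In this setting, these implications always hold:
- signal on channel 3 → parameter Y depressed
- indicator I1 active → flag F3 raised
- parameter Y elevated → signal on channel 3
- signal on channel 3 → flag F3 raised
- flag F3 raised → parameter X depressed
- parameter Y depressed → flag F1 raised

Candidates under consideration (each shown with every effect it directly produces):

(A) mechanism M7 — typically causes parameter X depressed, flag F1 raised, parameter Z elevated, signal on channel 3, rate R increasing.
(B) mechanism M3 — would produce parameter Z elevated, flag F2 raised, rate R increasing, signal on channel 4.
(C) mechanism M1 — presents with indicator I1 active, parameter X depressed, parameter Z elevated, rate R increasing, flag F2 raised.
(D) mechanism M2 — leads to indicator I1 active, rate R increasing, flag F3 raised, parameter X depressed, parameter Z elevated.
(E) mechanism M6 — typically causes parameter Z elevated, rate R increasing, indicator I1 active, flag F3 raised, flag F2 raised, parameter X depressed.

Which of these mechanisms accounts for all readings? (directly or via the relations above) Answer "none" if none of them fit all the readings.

none

Per-candidate check:
(A) mechanism M7 — parameter Z elevated +; flag F1 raised +; rate R increasing +; parameter X depressed +; indicator I1 active -; flag F2 raised -
(B) mechanism M3 — parameter Z elevated +; flag F1 raised -; rate R increasing +; parameter X depressed -; indicator I1 active -; flag F2 raised +
(C) mechanism M1 — parameter Z elevated +; flag F1 raised -; rate R increasing +; parameter X depressed +; indicator I1 active +; flag F2 raised +
(D) mechanism M2 — does not account for flag F1 raised, flag F2 raised
(E) mechanism M6 — does not account for flag F1 raised
Every candidate fails on at least one observation.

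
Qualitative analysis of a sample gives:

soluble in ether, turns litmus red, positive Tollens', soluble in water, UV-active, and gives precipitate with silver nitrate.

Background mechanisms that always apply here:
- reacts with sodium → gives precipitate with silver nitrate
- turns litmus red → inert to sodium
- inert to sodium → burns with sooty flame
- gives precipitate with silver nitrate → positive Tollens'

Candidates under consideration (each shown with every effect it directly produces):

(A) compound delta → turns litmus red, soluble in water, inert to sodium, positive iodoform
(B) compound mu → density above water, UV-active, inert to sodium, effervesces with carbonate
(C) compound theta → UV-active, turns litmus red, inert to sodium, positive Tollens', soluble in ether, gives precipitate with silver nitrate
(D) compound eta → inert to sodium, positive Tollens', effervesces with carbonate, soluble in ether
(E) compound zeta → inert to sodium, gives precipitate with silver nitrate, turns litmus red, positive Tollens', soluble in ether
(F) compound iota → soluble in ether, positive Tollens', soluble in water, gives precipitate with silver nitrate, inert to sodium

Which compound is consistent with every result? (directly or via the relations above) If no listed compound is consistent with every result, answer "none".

none

Per-candidate check:
(A) compound delta — does not account for soluble in ether, positive Tollens', UV-active, gives precipitate with silver nitrate
(B) compound mu — soluble in ether miss; turns litmus red miss; positive Tollens' miss; soluble in water miss; UV-active match; gives precipitate with silver nitrate miss
(C) compound theta — does not account for soluble in water
(D) compound eta — does not account for turns litmus red, soluble in water, UV-active, gives precipitate with silver nitrate
(E) compound zeta — does not account for soluble in water, UV-active
(F) compound iota — soluble in ether match; turns litmus red miss; positive Tollens' match; soluble in water match; UV-active miss; gives precipitate with silver nitrate match
No candidate is consistent with all observations.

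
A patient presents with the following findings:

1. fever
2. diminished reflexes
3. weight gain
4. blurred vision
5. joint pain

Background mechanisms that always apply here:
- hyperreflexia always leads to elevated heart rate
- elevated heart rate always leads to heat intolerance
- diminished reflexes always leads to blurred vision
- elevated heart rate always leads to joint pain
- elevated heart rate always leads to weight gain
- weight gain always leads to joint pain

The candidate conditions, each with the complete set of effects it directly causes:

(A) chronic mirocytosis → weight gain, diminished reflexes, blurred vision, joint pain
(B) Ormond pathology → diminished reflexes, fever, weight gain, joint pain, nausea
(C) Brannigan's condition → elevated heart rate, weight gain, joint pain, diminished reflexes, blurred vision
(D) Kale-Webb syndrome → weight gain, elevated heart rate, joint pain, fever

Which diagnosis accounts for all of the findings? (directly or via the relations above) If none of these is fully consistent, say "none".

Testing each hypothesis:
(A) chronic mirocytosis — fever ✗; diminished reflexes ✓; weight gain ✓; blurred vision ✓; joint pain ✓
(B) Ormond pathology — accounts for every observation (blurred vision through diminished reflexes → blurred vision)
(C) Brannigan's condition — does not account for fever
(D) Kale-Webb syndrome — fever ✓; diminished reflexes ✗; weight gain ✓; blurred vision ✗; joint pain ✓
Only (B) is consistent with every observation.

B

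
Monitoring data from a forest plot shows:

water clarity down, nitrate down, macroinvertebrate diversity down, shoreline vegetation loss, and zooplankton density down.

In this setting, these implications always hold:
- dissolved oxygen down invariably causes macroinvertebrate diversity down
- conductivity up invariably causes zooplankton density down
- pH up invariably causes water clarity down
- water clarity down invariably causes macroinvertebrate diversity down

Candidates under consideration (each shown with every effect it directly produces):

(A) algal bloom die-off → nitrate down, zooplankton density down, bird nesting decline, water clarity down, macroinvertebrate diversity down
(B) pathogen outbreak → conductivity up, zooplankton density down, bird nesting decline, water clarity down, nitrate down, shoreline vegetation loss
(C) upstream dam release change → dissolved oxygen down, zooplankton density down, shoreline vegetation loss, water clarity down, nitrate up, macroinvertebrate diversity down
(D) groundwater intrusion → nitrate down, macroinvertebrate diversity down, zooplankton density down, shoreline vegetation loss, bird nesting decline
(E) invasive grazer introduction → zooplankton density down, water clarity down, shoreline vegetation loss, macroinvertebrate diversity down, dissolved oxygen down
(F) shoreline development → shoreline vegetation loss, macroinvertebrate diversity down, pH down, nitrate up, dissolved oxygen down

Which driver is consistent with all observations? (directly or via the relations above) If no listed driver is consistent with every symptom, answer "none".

Checking each candidate against the observations:
(A) algal bloom die-off — does not account for shoreline vegetation loss
(B) pathogen outbreak — water clarity down yes; nitrate down yes; macroinvertebrate diversity down yes (via water clarity down → macroinvertebrate diversity down); shoreline vegetation loss yes; zooplankton density down yes
(C) upstream dam release change — water clarity down yes; nitrate down NO; macroinvertebrate diversity down yes; shoreline vegetation loss yes; zooplankton density down yes
(D) groundwater intrusion — water clarity down NO; nitrate down yes; macroinvertebrate diversity down yes; shoreline vegetation loss yes; zooplankton density down yes
(E) invasive grazer introduction — water clarity down yes; nitrate down NO; macroinvertebrate diversity down yes; shoreline vegetation loss yes; zooplankton density down yes
(F) shoreline development — fails on water clarity down, nitrate down, zooplankton density down (predicts nitrate up, not nitrate down)
Only (B) is consistent with every observation.

B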